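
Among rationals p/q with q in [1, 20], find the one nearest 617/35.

Expand x = 617/35 as a continued fraction with the Euclidean algorithm:
  617 = 17*35 + 22, so a_0 = 17.
  35 = 1*22 + 13, so a_1 = 1.
  22 = 1*13 + 9, so a_2 = 1.
  13 = 1*9 + 4, so a_3 = 1.
  9 = 2*4 + 1, so a_4 = 2.
  4 = 4*1 + 0, so a_5 = 4.
so x = [17; 1, 1, 1, 2, 4].
Convergents (p_i = a_i*p_{i-1} + p_{i-2}, q_i = a_i*q_{i-1} + q_{i-2} with p_{-2}=0, p_{-1}=1, q_{-2}=1, q_{-1}=0), until the denominator exceeds 20:
  i=0: a_0=17, p_0 = 17*1 + 0 = 17, q_0 = 17*0 + 1 = 1.
  i=1: a_1=1, p_1 = 1*17 + 1 = 18, q_1 = 1*1 + 0 = 1.
  i=2: a_2=1, p_2 = 1*18 + 17 = 35, q_2 = 1*1 + 1 = 2.
  i=3: a_3=1, p_3 = 1*35 + 18 = 53, q_3 = 1*2 + 1 = 3.
  i=4: a_4=2, p_4 = 2*53 + 35 = 141, q_4 = 2*3 + 2 = 8.
  i=5: a_5=4, p_5 = 4*141 + 53 = 617, q_5 = 4*8 + 3 = 35.
q_5 = 35 > 20, so the last convergent with denominator <= 20 is p_4/q_4 = 141/8.
The closest fraction with denominator <= 20 is either p_4/q_4 or the intermediate fraction (k*p_4 + p_3)/(k*q_4 + q_3) with the largest k >= 1 whose denominator stays <= 20; these approach x as k grows, and every other convergent or intermediate fraction in range is farther away.
Largest k: floor((20 - q_3)/q_4) = floor((20 - 3)/8) = 2.
That gives (2*141 + 53)/(2*8 + 3) = 335/19.
Compare the errors: |x - 141/8| = |617*8 - 141*35|/(35*8) = 1/280, and |x - 335/19| = |617*19 - 335*35|/(35*19) = 2/665.
Cross-multiplying, 2*280 = 560 < 665 = 1*665, so 2/665 is smaller: the intermediate fraction 335/19 is closer to x than 141/8.

335/19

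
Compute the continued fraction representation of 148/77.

[1; 1, 11, 1, 5]

Run the Euclidean algorithm on 148 and 77; the successive quotients are the partial quotients a_0, a_1, ... (each step inverts the fractional part left over by the previous one):
  148 = 1*77 + 71, so a_0 = 1.
  77 = 1*71 + 6, so a_1 = 1.
  71 = 11*6 + 5, so a_2 = 11.
  6 = 1*5 + 1, so a_3 = 1.
  5 = 5*1 + 0, so a_4 = 5.
The remainder reaches 0 after 5 divisions, so the expansion has 5 partial quotients, read off in order.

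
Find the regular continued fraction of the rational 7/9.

Run the Euclidean algorithm on 7 and 9; the successive quotients are the partial quotients a_0, a_1, ... (each step inverts the fractional part left over by the previous one):
  7 = 0*9 + 7, so a_0 = 0.
  9 = 1*7 + 2, so a_1 = 1.
  7 = 3*2 + 1, so a_2 = 3.
  2 = 2*1 + 0, so a_3 = 2.
The remainder reaches 0 after 4 divisions, so the expansion has 4 partial quotients, read off in order.

[0; 1, 3, 2]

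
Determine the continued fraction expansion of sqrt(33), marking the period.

[5; (1, 2, 1, 10)]

Write x_i = (sqrt(33) + m_i)/d_i with (m_0, d_0) = (0, 1). a_0 = floor(sqrt(33)) = 5, since 5^2 = 25 <= 33 < 36 = 6^2.
Iterate m_{i+1} = d_i*a_i - m_i, d_{i+1} = (33 - m_{i+1}^2)/d_i, a_{i+1} = floor((a_0 + m_{i+1})/d_{i+1}):
  m_1 = 1*5 - 0 = 5, d_1 = (33 - 5^2)/1 = 8/1 = 8, a_1 = floor((5 + 5)/8) = 1.
  m_2 = 8*1 - 5 = 3, d_2 = (33 - 3^2)/8 = 24/8 = 3, a_2 = floor((5 + 3)/3) = 2.
  m_3 = 3*2 - 3 = 3, d_3 = (33 - 3^2)/3 = 24/3 = 8, a_3 = floor((5 + 3)/8) = 1.
  m_4 = 8*1 - 3 = 5, d_4 = (33 - 5^2)/8 = 8/8 = 1, a_4 = floor((5 + 5)/1) = 10.
  m_5 = 1*10 - 5 = 5, d_5 = (33 - 5^2)/1 = 8/1 = 8: (m_5, d_5) = (m_1, d_1) = (5, 8), so from here the quotients repeat a_1, ..., a_4; the period length is 4.
Hence the expansion of sqrt(33) is a_0 = 5 followed by the repeating block 1, 2, 1, 10 (period 4).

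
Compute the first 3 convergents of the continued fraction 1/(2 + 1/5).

0/1, 1/2, 5/11

Using the convergent recurrence p_i = a_i*p_{i-1} + p_{i-2}, q_i = a_i*q_{i-1} + q_{i-2} with p_{-2}=0, p_{-1}=1, q_{-2}=1, q_{-1}=0:
  i=0: a_0=0, p_0 = 0*1 + 0 = 0, q_0 = 0*0 + 1 = 1.
  i=1: a_1=2, p_1 = 2*0 + 1 = 1, q_1 = 2*1 + 0 = 2.
  i=2: a_2=5, p_2 = 5*1 + 0 = 5, q_2 = 5*2 + 1 = 11.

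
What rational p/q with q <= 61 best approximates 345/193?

Expand x = 345/193 as a continued fraction with the Euclidean algorithm:
  345 = 1*193 + 152, so a_0 = 1.
  193 = 1*152 + 41, so a_1 = 1.
  152 = 3*41 + 29, so a_2 = 3.
  41 = 1*29 + 12, so a_3 = 1.
  29 = 2*12 + 5, so a_4 = 2.
  12 = 2*5 + 2, so a_5 = 2.
  5 = 2*2 + 1, so a_6 = 2.
  2 = 2*1 + 0, so a_7 = 2.
so x = [1; 1, 3, 1, 2, 2, 2, 2].
Convergents (p_i = a_i*p_{i-1} + p_{i-2}, q_i = a_i*q_{i-1} + q_{i-2} with p_{-2}=0, p_{-1}=1, q_{-2}=1, q_{-1}=0), until the denominator exceeds 61:
  i=0: a_0=1, p_0 = 1*1 + 0 = 1, q_0 = 1*0 + 1 = 1.
  i=1: a_1=1, p_1 = 1*1 + 1 = 2, q_1 = 1*1 + 0 = 1.
  i=2: a_2=3, p_2 = 3*2 + 1 = 7, q_2 = 3*1 + 1 = 4.
  i=3: a_3=1, p_3 = 1*7 + 2 = 9, q_3 = 1*4 + 1 = 5.
  i=4: a_4=2, p_4 = 2*9 + 7 = 25, q_4 = 2*5 + 4 = 14.
  i=5: a_5=2, p_5 = 2*25 + 9 = 59, q_5 = 2*14 + 5 = 33.
  i=6: a_6=2, p_6 = 2*59 + 25 = 143, q_6 = 2*33 + 14 = 80.
q_6 = 80 > 61, so the last convergent with denominator <= 61 is p_5/q_5 = 59/33.
The closest fraction with denominator <= 61 is either p_5/q_5 or the intermediate fraction (k*p_5 + p_4)/(k*q_5 + q_4) with the largest k >= 1 whose denominator stays <= 61; these approach x as k grows, and every other convergent or intermediate fraction in range is farther away.
Largest k: floor((61 - q_4)/q_5) = floor((61 - 14)/33) = 1.
That gives (1*59 + 25)/(1*33 + 14) = 84/47.
Compare the errors: |x - 59/33| = |345*33 - 59*193|/(193*33) = 2/6369, and |x - 84/47| = |345*47 - 84*193|/(193*47) = 3/9071.
Cross-multiplying, 2*9071 = 18142 < 19107 = 3*6369, so 2/6369 is smaller: the convergent 59/33 is closer to x than 84/47.

59/33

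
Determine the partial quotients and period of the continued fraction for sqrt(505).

[22; (2, 8, 2, 44)]

Write x_i = (sqrt(505) + m_i)/d_i with (m_0, d_0) = (0, 1). a_0 = floor(sqrt(505)) = 22, since 22^2 = 484 <= 505 < 529 = 23^2.
Iterate m_{i+1} = d_i*a_i - m_i, d_{i+1} = (505 - m_{i+1}^2)/d_i, a_{i+1} = floor((a_0 + m_{i+1})/d_{i+1}):
  m_1 = 1*22 - 0 = 22, d_1 = (505 - 22^2)/1 = 21/1 = 21, a_1 = floor((22 + 22)/21) = 2.
  m_2 = 21*2 - 22 = 20, d_2 = (505 - 20^2)/21 = 105/21 = 5, a_2 = floor((22 + 20)/5) = 8.
  m_3 = 5*8 - 20 = 20, d_3 = (505 - 20^2)/5 = 105/5 = 21, a_3 = floor((22 + 20)/21) = 2.
  m_4 = 21*2 - 20 = 22, d_4 = (505 - 22^2)/21 = 21/21 = 1, a_4 = floor((22 + 22)/1) = 44.
  m_5 = 1*44 - 22 = 22, d_5 = (505 - 22^2)/1 = 21/1 = 21: (m_5, d_5) = (m_1, d_1) = (22, 21), so from here the quotients repeat a_1, ..., a_4; the period length is 4.
Hence the expansion of sqrt(505) is a_0 = 22 followed by the repeating block 2, 8, 2, 44 (period 4).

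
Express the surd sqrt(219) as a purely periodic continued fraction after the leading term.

Write x_i = (sqrt(219) + m_i)/d_i with (m_0, d_0) = (0, 1). a_0 = floor(sqrt(219)) = 14, since 14^2 = 196 <= 219 < 225 = 15^2.
Iterate m_{i+1} = d_i*a_i - m_i, d_{i+1} = (219 - m_{i+1}^2)/d_i, a_{i+1} = floor((a_0 + m_{i+1})/d_{i+1}):
  m_1 = 1*14 - 0 = 14, d_1 = (219 - 14^2)/1 = 23/1 = 23, a_1 = floor((14 + 14)/23) = 1.
  m_2 = 23*1 - 14 = 9, d_2 = (219 - 9^2)/23 = 138/23 = 6, a_2 = floor((14 + 9)/6) = 3.
  m_3 = 6*3 - 9 = 9, d_3 = (219 - 9^2)/6 = 138/6 = 23, a_3 = floor((14 + 9)/23) = 1.
  m_4 = 23*1 - 9 = 14, d_4 = (219 - 14^2)/23 = 23/23 = 1, a_4 = floor((14 + 14)/1) = 28.
  m_5 = 1*28 - 14 = 14, d_5 = (219 - 14^2)/1 = 23/1 = 23: (m_5, d_5) = (m_1, d_1) = (14, 23), so from here the quotients repeat a_1, ..., a_4; the period length is 4.
Hence the expansion of sqrt(219) is a_0 = 14 followed by the repeating block 1, 3, 1, 28 (period 4).

[14; (1, 3, 1, 28)]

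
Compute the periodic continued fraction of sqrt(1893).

[43; (1, 1, 28, 1, 1, 86)]

Write x_i = (sqrt(1893) + m_i)/d_i with (m_0, d_0) = (0, 1). a_0 = floor(sqrt(1893)) = 43, since 43^2 = 1849 <= 1893 < 1936 = 44^2.
Iterate m_{i+1} = d_i*a_i - m_i, d_{i+1} = (1893 - m_{i+1}^2)/d_i, a_{i+1} = floor((a_0 + m_{i+1})/d_{i+1}):
  m_1 = 1*43 - 0 = 43, d_1 = (1893 - 43^2)/1 = 44/1 = 44, a_1 = floor((43 + 43)/44) = 1.
  m_2 = 44*1 - 43 = 1, d_2 = (1893 - 1^2)/44 = 1892/44 = 43, a_2 = floor((43 + 1)/43) = 1.
  m_3 = 43*1 - 1 = 42, d_3 = (1893 - 42^2)/43 = 129/43 = 3, a_3 = floor((43 + 42)/3) = 28.
  m_4 = 3*28 - 42 = 42, d_4 = (1893 - 42^2)/3 = 129/3 = 43, a_4 = floor((43 + 42)/43) = 1.
  m_5 = 43*1 - 42 = 1, d_5 = (1893 - 1^2)/43 = 1892/43 = 44, a_5 = floor((43 + 1)/44) = 1.
  m_6 = 44*1 - 1 = 43, d_6 = (1893 - 43^2)/44 = 44/44 = 1, a_6 = floor((43 + 43)/1) = 86.
  m_7 = 1*86 - 43 = 43, d_7 = (1893 - 43^2)/1 = 44/1 = 44: (m_7, d_7) = (m_1, d_1) = (43, 44), so from here the quotients repeat a_1, ..., a_6; the period length is 6.
Hence the expansion of sqrt(1893) is a_0 = 43 followed by the repeating block 1, 1, 28, 1, 1, 86 (period 6).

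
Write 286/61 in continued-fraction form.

Run the Euclidean algorithm on 286 and 61; the successive quotients are the partial quotients a_0, a_1, ... (each step inverts the fractional part left over by the previous one):
  286 = 4*61 + 42, so a_0 = 4.
  61 = 1*42 + 19, so a_1 = 1.
  42 = 2*19 + 4, so a_2 = 2.
  19 = 4*4 + 3, so a_3 = 4.
  4 = 1*3 + 1, so a_4 = 1.
  3 = 3*1 + 0, so a_5 = 3.
The remainder reaches 0 after 6 divisions, so the expansion has 6 partial quotients, read off in order.

[4; 1, 2, 4, 1, 3]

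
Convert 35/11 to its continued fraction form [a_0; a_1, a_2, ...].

Run the Euclidean algorithm on 35 and 11; the successive quotients are the partial quotients a_0, a_1, ... (each step inverts the fractional part left over by the previous one):
  35 = 3*11 + 2, so a_0 = 3.
  11 = 5*2 + 1, so a_1 = 5.
  2 = 2*1 + 0, so a_2 = 2.
The remainder reaches 0 after 3 divisions, so the expansion has 3 partial quotients, read off in order.

[3; 5, 2]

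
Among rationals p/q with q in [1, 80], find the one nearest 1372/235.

397/68

Expand x = 1372/235 as a continued fraction with the Euclidean algorithm:
  1372 = 5*235 + 197, so a_0 = 5.
  235 = 1*197 + 38, so a_1 = 1.
  197 = 5*38 + 7, so a_2 = 5.
  38 = 5*7 + 3, so a_3 = 5.
  7 = 2*3 + 1, so a_4 = 2.
  3 = 3*1 + 0, so a_5 = 3.
so x = [5; 1, 5, 5, 2, 3].
Convergents (p_i = a_i*p_{i-1} + p_{i-2}, q_i = a_i*q_{i-1} + q_{i-2} with p_{-2}=0, p_{-1}=1, q_{-2}=1, q_{-1}=0), until the denominator exceeds 80:
  i=0: a_0=5, p_0 = 5*1 + 0 = 5, q_0 = 5*0 + 1 = 1.
  i=1: a_1=1, p_1 = 1*5 + 1 = 6, q_1 = 1*1 + 0 = 1.
  i=2: a_2=5, p_2 = 5*6 + 5 = 35, q_2 = 5*1 + 1 = 6.
  i=3: a_3=5, p_3 = 5*35 + 6 = 181, q_3 = 5*6 + 1 = 31.
  i=4: a_4=2, p_4 = 2*181 + 35 = 397, q_4 = 2*31 + 6 = 68.
  i=5: a_5=3, p_5 = 3*397 + 181 = 1372, q_5 = 3*68 + 31 = 235.
q_5 = 235 > 80, so the last convergent with denominator <= 80 is p_4/q_4 = 397/68.
The closest fraction with denominator <= 80 is either p_4/q_4 or the intermediate fraction (k*p_4 + p_3)/(k*q_4 + q_3) with the largest k >= 1 whose denominator stays <= 80; these approach x as k grows, and every other convergent or intermediate fraction in range is farther away.
Largest k: floor((80 - q_3)/q_4) = floor((80 - 31)/68) = 0.
Since k = 0, no intermediate fraction beyond p_4/q_4 has denominator <= 80, so the convergent 397/68 is the closest (its error is |1372*68 - 397*235|/(235*68) = 1/15980).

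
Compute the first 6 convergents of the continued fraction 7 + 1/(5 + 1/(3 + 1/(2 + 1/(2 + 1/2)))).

7/1, 36/5, 115/16, 266/37, 647/90, 1560/217

Using the convergent recurrence p_i = a_i*p_{i-1} + p_{i-2}, q_i = a_i*q_{i-1} + q_{i-2} with p_{-2}=0, p_{-1}=1, q_{-2}=1, q_{-1}=0:
  i=0: a_0=7, p_0 = 7*1 + 0 = 7, q_0 = 7*0 + 1 = 1.
  i=1: a_1=5, p_1 = 5*7 + 1 = 36, q_1 = 5*1 + 0 = 5.
  i=2: a_2=3, p_2 = 3*36 + 7 = 115, q_2 = 3*5 + 1 = 16.
  i=3: a_3=2, p_3 = 2*115 + 36 = 266, q_3 = 2*16 + 5 = 37.
  i=4: a_4=2, p_4 = 2*266 + 115 = 647, q_4 = 2*37 + 16 = 90.
  i=5: a_5=2, p_5 = 2*647 + 266 = 1560, q_5 = 2*90 + 37 = 217.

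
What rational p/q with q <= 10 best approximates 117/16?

Expand x = 117/16 as a continued fraction with the Euclidean algorithm:
  117 = 7*16 + 5, so a_0 = 7.
  16 = 3*5 + 1, so a_1 = 3.
  5 = 5*1 + 0, so a_2 = 5.
so x = [7; 3, 5].
Convergents (p_i = a_i*p_{i-1} + p_{i-2}, q_i = a_i*q_{i-1} + q_{i-2} with p_{-2}=0, p_{-1}=1, q_{-2}=1, q_{-1}=0), until the denominator exceeds 10:
  i=0: a_0=7, p_0 = 7*1 + 0 = 7, q_0 = 7*0 + 1 = 1.
  i=1: a_1=3, p_1 = 3*7 + 1 = 22, q_1 = 3*1 + 0 = 3.
  i=2: a_2=5, p_2 = 5*22 + 7 = 117, q_2 = 5*3 + 1 = 16.
q_2 = 16 > 10, so the last convergent with denominator <= 10 is p_1/q_1 = 22/3.
The closest fraction with denominator <= 10 is either p_1/q_1 or the intermediate fraction (k*p_1 + p_0)/(k*q_1 + q_0) with the largest k >= 1 whose denominator stays <= 10; these approach x as k grows, and every other convergent or intermediate fraction in range is farther away.
Largest k: floor((10 - q_0)/q_1) = floor((10 - 1)/3) = 3.
That gives (3*22 + 7)/(3*3 + 1) = 73/10.
Compare the errors: |x - 22/3| = |117*3 - 22*16|/(16*3) = 1/48, and |x - 73/10| = |117*10 - 73*16|/(16*10) = 2/160.
Cross-multiplying, 2*48 = 96 < 160 = 1*160, so 2/160 is smaller: the intermediate fraction 73/10 is closer to x than 22/3.

73/10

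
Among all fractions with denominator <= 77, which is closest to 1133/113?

Expand x = 1133/113 as a continued fraction with the Euclidean algorithm:
  1133 = 10*113 + 3, so a_0 = 10.
  113 = 37*3 + 2, so a_1 = 37.
  3 = 1*2 + 1, so a_2 = 1.
  2 = 2*1 + 0, so a_3 = 2.
so x = [10; 37, 1, 2].
Convergents (p_i = a_i*p_{i-1} + p_{i-2}, q_i = a_i*q_{i-1} + q_{i-2} with p_{-2}=0, p_{-1}=1, q_{-2}=1, q_{-1}=0), until the denominator exceeds 77:
  i=0: a_0=10, p_0 = 10*1 + 0 = 10, q_0 = 10*0 + 1 = 1.
  i=1: a_1=37, p_1 = 37*10 + 1 = 371, q_1 = 37*1 + 0 = 37.
  i=2: a_2=1, p_2 = 1*371 + 10 = 381, q_2 = 1*37 + 1 = 38.
  i=3: a_3=2, p_3 = 2*381 + 371 = 1133, q_3 = 2*38 + 37 = 113.
q_3 = 113 > 77, so the last convergent with denominator <= 77 is p_2/q_2 = 381/38.
The closest fraction with denominator <= 77 is either p_2/q_2 or the intermediate fraction (k*p_2 + p_1)/(k*q_2 + q_1) with the largest k >= 1 whose denominator stays <= 77; these approach x as k grows, and every other convergent or intermediate fraction in range is farther away.
Largest k: floor((77 - q_1)/q_2) = floor((77 - 37)/38) = 1.
That gives (1*381 + 371)/(1*38 + 37) = 752/75.
Compare the errors: |x - 381/38| = |1133*38 - 381*113|/(113*38) = 1/4294, and |x - 752/75| = |1133*75 - 752*113|/(113*75) = 1/8475.
Cross-multiplying, 1*4294 = 4294 < 8475 = 1*8475, so 1/8475 is smaller: the intermediate fraction 752/75 is closer to x than 381/38.

752/75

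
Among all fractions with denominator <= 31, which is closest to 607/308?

Expand x = 607/308 as a continued fraction with the Euclidean algorithm:
  607 = 1*308 + 299, so a_0 = 1.
  308 = 1*299 + 9, so a_1 = 1.
  299 = 33*9 + 2, so a_2 = 33.
  9 = 4*2 + 1, so a_3 = 4.
  2 = 2*1 + 0, so a_4 = 2.
so x = [1; 1, 33, 4, 2].
Convergents (p_i = a_i*p_{i-1} + p_{i-2}, q_i = a_i*q_{i-1} + q_{i-2} with p_{-2}=0, p_{-1}=1, q_{-2}=1, q_{-1}=0), until the denominator exceeds 31:
  i=0: a_0=1, p_0 = 1*1 + 0 = 1, q_0 = 1*0 + 1 = 1.
  i=1: a_1=1, p_1 = 1*1 + 1 = 2, q_1 = 1*1 + 0 = 1.
  i=2: a_2=33, p_2 = 33*2 + 1 = 67, q_2 = 33*1 + 1 = 34.
q_2 = 34 > 31, so the last convergent with denominator <= 31 is p_1/q_1 = 2/1.
The closest fraction with denominator <= 31 is either p_1/q_1 or the intermediate fraction (k*p_1 + p_0)/(k*q_1 + q_0) with the largest k >= 1 whose denominator stays <= 31; these approach x as k grows, and every other convergent or intermediate fraction in range is farther away.
Largest k: floor((31 - q_0)/q_1) = floor((31 - 1)/1) = 30.
That gives (30*2 + 1)/(30*1 + 1) = 61/31.
Compare the errors: |x - 2/1| = |607*1 - 2*308|/(308*1) = 9/308, and |x - 61/31| = |607*31 - 61*308|/(308*31) = 29/9548.
Cross-multiplying, 29*308 = 8932 < 85932 = 9*9548, so 29/9548 is smaller: the intermediate fraction 61/31 is closer to x than 2/1.

61/31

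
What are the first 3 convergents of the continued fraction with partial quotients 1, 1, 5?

Using the convergent recurrence p_i = a_i*p_{i-1} + p_{i-2}, q_i = a_i*q_{i-1} + q_{i-2} with p_{-2}=0, p_{-1}=1, q_{-2}=1, q_{-1}=0:
  i=0: a_0=1, p_0 = 1*1 + 0 = 1, q_0 = 1*0 + 1 = 1.
  i=1: a_1=1, p_1 = 1*1 + 1 = 2, q_1 = 1*1 + 0 = 1.
  i=2: a_2=5, p_2 = 5*2 + 1 = 11, q_2 = 5*1 + 1 = 6.

1/1, 2/1, 11/6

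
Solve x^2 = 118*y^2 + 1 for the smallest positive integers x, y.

(x, y) = (306917, 28254)

First expand sqrt(118) as a continued fraction. With x_i = (sqrt(118) + m_i)/d_i and (m_0, d_0) = (0, 1): a_0 = floor(sqrt(118)) = 10, since 10^2 = 100 <= 118 < 121 = 11^2.
Iterate m_{i+1} = d_i*a_i - m_i, d_{i+1} = (118 - m_{i+1}^2)/d_i, a_{i+1} = floor((a_0 + m_{i+1})/d_{i+1}):
  m_1 = 1*10 - 0 = 10, d_1 = (118 - 10^2)/1 = 18/1 = 18, a_1 = floor((10 + 10)/18) = 1.
  m_2 = 18*1 - 10 = 8, d_2 = (118 - 8^2)/18 = 54/18 = 3, a_2 = floor((10 + 8)/3) = 6.
  m_3 = 3*6 - 8 = 10, d_3 = (118 - 10^2)/3 = 18/3 = 6, a_3 = floor((10 + 10)/6) = 3.
  m_4 = 6*3 - 10 = 8, d_4 = (118 - 8^2)/6 = 54/6 = 9, a_4 = floor((10 + 8)/9) = 2.
  m_5 = 9*2 - 8 = 10, d_5 = (118 - 10^2)/9 = 18/9 = 2, a_5 = floor((10 + 10)/2) = 10.
  m_6 = 2*10 - 10 = 10, d_6 = (118 - 10^2)/2 = 18/2 = 9, a_6 = floor((10 + 10)/9) = 2.
  m_7 = 9*2 - 10 = 8, d_7 = (118 - 8^2)/9 = 54/9 = 6, a_7 = floor((10 + 8)/6) = 3.
  m_8 = 6*3 - 8 = 10, d_8 = (118 - 10^2)/6 = 18/6 = 3, a_8 = floor((10 + 10)/3) = 6.
  m_9 = 3*6 - 10 = 8, d_9 = (118 - 8^2)/3 = 54/3 = 18, a_9 = floor((10 + 8)/18) = 1.
  m_10 = 18*1 - 8 = 10, d_10 = (118 - 10^2)/18 = 18/18 = 1, a_10 = floor((10 + 10)/1) = 20.
  m_11 = 1*20 - 10 = 10, d_11 = (118 - 10^2)/1 = 18/1 = 18: (m_11, d_11) = (m_1, d_1) = (10, 18), so from here the quotients repeat a_1, ..., a_10; the period length is 10.
So sqrt(118) = [10; (1, 6, 3, 2, 10, 2, 3, 6, 1, 20)] with period length k = 10.
k is even, so the fundamental solution of x^2 - 118y^2 = 1 is (p_{k-1}, q_{k-1}) = (p_9, q_9); compute convergents through index 9.
Convergents (p_i = a_i*p_{i-1} + p_{i-2}, q_i = a_i*q_{i-1} + q_{i-2} with p_{-2}=0, p_{-1}=1, q_{-2}=1, q_{-1}=0):
  i=0: a_0=10, p_0 = 10*1 + 0 = 10, q_0 = 10*0 + 1 = 1.
  i=1: a_1=1, p_1 = 1*10 + 1 = 11, q_1 = 1*1 + 0 = 1.
  i=2: a_2=6, p_2 = 6*11 + 10 = 76, q_2 = 6*1 + 1 = 7.
  i=3: a_3=3, p_3 = 3*76 + 11 = 239, q_3 = 3*7 + 1 = 22.
  i=4: a_4=2, p_4 = 2*239 + 76 = 554, q_4 = 2*22 + 7 = 51.
  i=5: a_5=10, p_5 = 10*554 + 239 = 5779, q_5 = 10*51 + 22 = 532.
  i=6: a_6=2, p_6 = 2*5779 + 554 = 12112, q_6 = 2*532 + 51 = 1115.
  i=7: a_7=3, p_7 = 3*12112 + 5779 = 42115, q_7 = 3*1115 + 532 = 3877.
  i=8: a_8=6, p_8 = 6*42115 + 12112 = 264802, q_8 = 6*3877 + 1115 = 24377.
  i=9: a_9=1, p_9 = 1*264802 + 42115 = 306917, q_9 = 1*24377 + 3877 = 28254.
Check: 306917^2 - 118*28254^2 = 94198044889 - 94198044888 = 1, so (x, y) = (306917, 28254) solves the equation, and by the theorem it is the least positive solution.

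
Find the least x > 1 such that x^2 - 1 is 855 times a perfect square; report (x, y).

(x, y) = (3041, 104)

First expand sqrt(855) as a continued fraction. With x_i = (sqrt(855) + m_i)/d_i and (m_0, d_0) = (0, 1): a_0 = floor(sqrt(855)) = 29, since 29^2 = 841 <= 855 < 900 = 30^2.
Iterate m_{i+1} = d_i*a_i - m_i, d_{i+1} = (855 - m_{i+1}^2)/d_i, a_{i+1} = floor((a_0 + m_{i+1})/d_{i+1}):
  m_1 = 1*29 - 0 = 29, d_1 = (855 - 29^2)/1 = 14/1 = 14, a_1 = floor((29 + 29)/14) = 4.
  m_2 = 14*4 - 29 = 27, d_2 = (855 - 27^2)/14 = 126/14 = 9, a_2 = floor((29 + 27)/9) = 6.
  m_3 = 9*6 - 27 = 27, d_3 = (855 - 27^2)/9 = 126/9 = 14, a_3 = floor((29 + 27)/14) = 4.
  m_4 = 14*4 - 27 = 29, d_4 = (855 - 29^2)/14 = 14/14 = 1, a_4 = floor((29 + 29)/1) = 58.
  m_5 = 1*58 - 29 = 29, d_5 = (855 - 29^2)/1 = 14/1 = 14: (m_5, d_5) = (m_1, d_1) = (29, 14), so from here the quotients repeat a_1, ..., a_4; the period length is 4.
So sqrt(855) = [29; (4, 6, 4, 58)] with period length k = 4.
k is even, so the fundamental solution of x^2 - 855y^2 = 1 is (p_{k-1}, q_{k-1}) = (p_3, q_3); compute convergents through index 3.
Convergents (p_i = a_i*p_{i-1} + p_{i-2}, q_i = a_i*q_{i-1} + q_{i-2} with p_{-2}=0, p_{-1}=1, q_{-2}=1, q_{-1}=0):
  i=0: a_0=29, p_0 = 29*1 + 0 = 29, q_0 = 29*0 + 1 = 1.
  i=1: a_1=4, p_1 = 4*29 + 1 = 117, q_1 = 4*1 + 0 = 4.
  i=2: a_2=6, p_2 = 6*117 + 29 = 731, q_2 = 6*4 + 1 = 25.
  i=3: a_3=4, p_3 = 4*731 + 117 = 3041, q_3 = 4*25 + 4 = 104.
Check: 3041^2 - 855*104^2 = 9247681 - 9247680 = 1, so (x, y) = (3041, 104) solves the equation, and by the theorem it is the least positive solution.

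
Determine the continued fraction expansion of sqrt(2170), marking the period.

[46; (1, 1, 2, 1, 1, 92)]

Write x_i = (sqrt(2170) + m_i)/d_i with (m_0, d_0) = (0, 1). a_0 = floor(sqrt(2170)) = 46, since 46^2 = 2116 <= 2170 < 2209 = 47^2.
Iterate m_{i+1} = d_i*a_i - m_i, d_{i+1} = (2170 - m_{i+1}^2)/d_i, a_{i+1} = floor((a_0 + m_{i+1})/d_{i+1}):
  m_1 = 1*46 - 0 = 46, d_1 = (2170 - 46^2)/1 = 54/1 = 54, a_1 = floor((46 + 46)/54) = 1.
  m_2 = 54*1 - 46 = 8, d_2 = (2170 - 8^2)/54 = 2106/54 = 39, a_2 = floor((46 + 8)/39) = 1.
  m_3 = 39*1 - 8 = 31, d_3 = (2170 - 31^2)/39 = 1209/39 = 31, a_3 = floor((46 + 31)/31) = 2.
  m_4 = 31*2 - 31 = 31, d_4 = (2170 - 31^2)/31 = 1209/31 = 39, a_4 = floor((46 + 31)/39) = 1.
  m_5 = 39*1 - 31 = 8, d_5 = (2170 - 8^2)/39 = 2106/39 = 54, a_5 = floor((46 + 8)/54) = 1.
  m_6 = 54*1 - 8 = 46, d_6 = (2170 - 46^2)/54 = 54/54 = 1, a_6 = floor((46 + 46)/1) = 92.
  m_7 = 1*92 - 46 = 46, d_7 = (2170 - 46^2)/1 = 54/1 = 54: (m_7, d_7) = (m_1, d_1) = (46, 54), so from here the quotients repeat a_1, ..., a_6; the period length is 6.
Hence the expansion of sqrt(2170) is a_0 = 46 followed by the repeating block 1, 1, 2, 1, 1, 92 (period 6).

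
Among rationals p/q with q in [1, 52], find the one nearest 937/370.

119/47

Expand x = 937/370 as a continued fraction with the Euclidean algorithm:
  937 = 2*370 + 197, so a_0 = 2.
  370 = 1*197 + 173, so a_1 = 1.
  197 = 1*173 + 24, so a_2 = 1.
  173 = 7*24 + 5, so a_3 = 7.
  24 = 4*5 + 4, so a_4 = 4.
  5 = 1*4 + 1, so a_5 = 1.
  4 = 4*1 + 0, so a_6 = 4.
so x = [2; 1, 1, 7, 4, 1, 4].
Convergents (p_i = a_i*p_{i-1} + p_{i-2}, q_i = a_i*q_{i-1} + q_{i-2} with p_{-2}=0, p_{-1}=1, q_{-2}=1, q_{-1}=0), until the denominator exceeds 52:
  i=0: a_0=2, p_0 = 2*1 + 0 = 2, q_0 = 2*0 + 1 = 1.
  i=1: a_1=1, p_1 = 1*2 + 1 = 3, q_1 = 1*1 + 0 = 1.
  i=2: a_2=1, p_2 = 1*3 + 2 = 5, q_2 = 1*1 + 1 = 2.
  i=3: a_3=7, p_3 = 7*5 + 3 = 38, q_3 = 7*2 + 1 = 15.
  i=4: a_4=4, p_4 = 4*38 + 5 = 157, q_4 = 4*15 + 2 = 62.
q_4 = 62 > 52, so the last convergent with denominator <= 52 is p_3/q_3 = 38/15.
The closest fraction with denominator <= 52 is either p_3/q_3 or the intermediate fraction (k*p_3 + p_2)/(k*q_3 + q_2) with the largest k >= 1 whose denominator stays <= 52; these approach x as k grows, and every other convergent or intermediate fraction in range is farther away.
Largest k: floor((52 - q_2)/q_3) = floor((52 - 2)/15) = 3.
That gives (3*38 + 5)/(3*15 + 2) = 119/47.
Compare the errors: |x - 38/15| = |937*15 - 38*370|/(370*15) = 5/5550, and |x - 119/47| = |937*47 - 119*370|/(370*47) = 9/17390.
Cross-multiplying, 9*5550 = 49950 < 86950 = 5*17390, so 9/17390 is smaller: the intermediate fraction 119/47 is closer to x than 38/15.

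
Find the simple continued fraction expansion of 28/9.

[3; 9]

Run the Euclidean algorithm on 28 and 9; the successive quotients are the partial quotients a_0, a_1, ... (each step inverts the fractional part left over by the previous one):
  28 = 3*9 + 1, so a_0 = 3.
  9 = 9*1 + 0, so a_1 = 9.
The remainder reaches 0 after 2 divisions, so the expansion has 2 partial quotients, read off in order.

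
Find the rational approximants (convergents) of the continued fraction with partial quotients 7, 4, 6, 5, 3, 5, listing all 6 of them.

7/1, 29/4, 181/25, 934/129, 2983/412, 15849/2189

Using the convergent recurrence p_i = a_i*p_{i-1} + p_{i-2}, q_i = a_i*q_{i-1} + q_{i-2} with p_{-2}=0, p_{-1}=1, q_{-2}=1, q_{-1}=0:
  i=0: a_0=7, p_0 = 7*1 + 0 = 7, q_0 = 7*0 + 1 = 1.
  i=1: a_1=4, p_1 = 4*7 + 1 = 29, q_1 = 4*1 + 0 = 4.
  i=2: a_2=6, p_2 = 6*29 + 7 = 181, q_2 = 6*4 + 1 = 25.
  i=3: a_3=5, p_3 = 5*181 + 29 = 934, q_3 = 5*25 + 4 = 129.
  i=4: a_4=3, p_4 = 3*934 + 181 = 2983, q_4 = 3*129 + 25 = 412.
  i=5: a_5=5, p_5 = 5*2983 + 934 = 15849, q_5 = 5*412 + 129 = 2189.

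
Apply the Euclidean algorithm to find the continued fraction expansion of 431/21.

[20; 1, 1, 10]

Run the Euclidean algorithm on 431 and 21; the successive quotients are the partial quotients a_0, a_1, ... (each step inverts the fractional part left over by the previous one):
  431 = 20*21 + 11, so a_0 = 20.
  21 = 1*11 + 10, so a_1 = 1.
  11 = 1*10 + 1, so a_2 = 1.
  10 = 10*1 + 0, so a_3 = 10.
The remainder reaches 0 after 4 divisions, so the expansion has 4 partial quotients, read off in order.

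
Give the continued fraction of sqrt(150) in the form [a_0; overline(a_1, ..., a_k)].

[12; overline(4, 24)]

Write x_i = (sqrt(150) + m_i)/d_i with (m_0, d_0) = (0, 1). a_0 = floor(sqrt(150)) = 12, since 12^2 = 144 <= 150 < 169 = 13^2.
Iterate m_{i+1} = d_i*a_i - m_i, d_{i+1} = (150 - m_{i+1}^2)/d_i, a_{i+1} = floor((a_0 + m_{i+1})/d_{i+1}):
  m_1 = 1*12 - 0 = 12, d_1 = (150 - 12^2)/1 = 6/1 = 6, a_1 = floor((12 + 12)/6) = 4.
  m_2 = 6*4 - 12 = 12, d_2 = (150 - 12^2)/6 = 6/6 = 1, a_2 = floor((12 + 12)/1) = 24.
  m_3 = 1*24 - 12 = 12, d_3 = (150 - 12^2)/1 = 6/1 = 6: (m_3, d_3) = (m_1, d_1) = (12, 6), so from here the quotients repeat a_1, a_2; the period length is 2.
Hence the expansion of sqrt(150) is a_0 = 12 followed by the repeating block 4, 24 (period 2).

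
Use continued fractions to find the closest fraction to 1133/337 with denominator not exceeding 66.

Expand x = 1133/337 as a continued fraction with the Euclidean algorithm:
  1133 = 3*337 + 122, so a_0 = 3.
  337 = 2*122 + 93, so a_1 = 2.
  122 = 1*93 + 29, so a_2 = 1.
  93 = 3*29 + 6, so a_3 = 3.
  29 = 4*6 + 5, so a_4 = 4.
  6 = 1*5 + 1, so a_5 = 1.
  5 = 5*1 + 0, so a_6 = 5.
so x = [3; 2, 1, 3, 4, 1, 5].
Convergents (p_i = a_i*p_{i-1} + p_{i-2}, q_i = a_i*q_{i-1} + q_{i-2} with p_{-2}=0, p_{-1}=1, q_{-2}=1, q_{-1}=0), until the denominator exceeds 66:
  i=0: a_0=3, p_0 = 3*1 + 0 = 3, q_0 = 3*0 + 1 = 1.
  i=1: a_1=2, p_1 = 2*3 + 1 = 7, q_1 = 2*1 + 0 = 2.
  i=2: a_2=1, p_2 = 1*7 + 3 = 10, q_2 = 1*2 + 1 = 3.
  i=3: a_3=3, p_3 = 3*10 + 7 = 37, q_3 = 3*3 + 2 = 11.
  i=4: a_4=4, p_4 = 4*37 + 10 = 158, q_4 = 4*11 + 3 = 47.
  i=5: a_5=1, p_5 = 1*158 + 37 = 195, q_5 = 1*47 + 11 = 58.
  i=6: a_6=5, p_6 = 5*195 + 158 = 1133, q_6 = 5*58 + 47 = 337.
q_6 = 337 > 66, so the last convergent with denominator <= 66 is p_5/q_5 = 195/58.
The closest fraction with denominator <= 66 is either p_5/q_5 or the intermediate fraction (k*p_5 + p_4)/(k*q_5 + q_4) with the largest k >= 1 whose denominator stays <= 66; these approach x as k grows, and every other convergent or intermediate fraction in range is farther away.
Largest k: floor((66 - q_4)/q_5) = floor((66 - 47)/58) = 0.
Since k = 0, no intermediate fraction beyond p_5/q_5 has denominator <= 66, so the convergent 195/58 is the closest (its error is |1133*58 - 195*337|/(337*58) = 1/19546).

195/58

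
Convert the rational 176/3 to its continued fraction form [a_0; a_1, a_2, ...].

[58; 1, 2]

Run the Euclidean algorithm on 176 and 3; the successive quotients are the partial quotients a_0, a_1, ... (each step inverts the fractional part left over by the previous one):
  176 = 58*3 + 2, so a_0 = 58.
  3 = 1*2 + 1, so a_1 = 1.
  2 = 2*1 + 0, so a_2 = 2.
The remainder reaches 0 after 3 divisions, so the expansion has 3 partial quotients, read off in order.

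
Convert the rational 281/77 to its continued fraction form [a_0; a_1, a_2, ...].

[3; 1, 1, 1, 5, 1, 3]

Run the Euclidean algorithm on 281 and 77; the successive quotients are the partial quotients a_0, a_1, ... (each step inverts the fractional part left over by the previous one):
  281 = 3*77 + 50, so a_0 = 3.
  77 = 1*50 + 27, so a_1 = 1.
  50 = 1*27 + 23, so a_2 = 1.
  27 = 1*23 + 4, so a_3 = 1.
  23 = 5*4 + 3, so a_4 = 5.
  4 = 1*3 + 1, so a_5 = 1.
  3 = 3*1 + 0, so a_6 = 3.
The remainder reaches 0 after 7 divisions, so the expansion has 7 partial quotients, read off in order.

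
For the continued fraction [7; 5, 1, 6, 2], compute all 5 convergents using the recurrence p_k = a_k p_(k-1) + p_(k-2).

Using the convergent recurrence p_i = a_i*p_{i-1} + p_{i-2}, q_i = a_i*q_{i-1} + q_{i-2} with p_{-2}=0, p_{-1}=1, q_{-2}=1, q_{-1}=0:
  i=0: a_0=7, p_0 = 7*1 + 0 = 7, q_0 = 7*0 + 1 = 1.
  i=1: a_1=5, p_1 = 5*7 + 1 = 36, q_1 = 5*1 + 0 = 5.
  i=2: a_2=1, p_2 = 1*36 + 7 = 43, q_2 = 1*5 + 1 = 6.
  i=3: a_3=6, p_3 = 6*43 + 36 = 294, q_3 = 6*6 + 5 = 41.
  i=4: a_4=2, p_4 = 2*294 + 43 = 631, q_4 = 2*41 + 6 = 88.

7/1, 36/5, 43/6, 294/41, 631/88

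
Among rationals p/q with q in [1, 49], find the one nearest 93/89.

47/45

Expand x = 93/89 as a continued fraction with the Euclidean algorithm:
  93 = 1*89 + 4, so a_0 = 1.
  89 = 22*4 + 1, so a_1 = 22.
  4 = 4*1 + 0, so a_2 = 4.
so x = [1; 22, 4].
Convergents (p_i = a_i*p_{i-1} + p_{i-2}, q_i = a_i*q_{i-1} + q_{i-2} with p_{-2}=0, p_{-1}=1, q_{-2}=1, q_{-1}=0), until the denominator exceeds 49:
  i=0: a_0=1, p_0 = 1*1 + 0 = 1, q_0 = 1*0 + 1 = 1.
  i=1: a_1=22, p_1 = 22*1 + 1 = 23, q_1 = 22*1 + 0 = 22.
  i=2: a_2=4, p_2 = 4*23 + 1 = 93, q_2 = 4*22 + 1 = 89.
q_2 = 89 > 49, so the last convergent with denominator <= 49 is p_1/q_1 = 23/22.
The closest fraction with denominator <= 49 is either p_1/q_1 or the intermediate fraction (k*p_1 + p_0)/(k*q_1 + q_0) with the largest k >= 1 whose denominator stays <= 49; these approach x as k grows, and every other convergent or intermediate fraction in range is farther away.
Largest k: floor((49 - q_0)/q_1) = floor((49 - 1)/22) = 2.
That gives (2*23 + 1)/(2*22 + 1) = 47/45.
Compare the errors: |x - 23/22| = |93*22 - 23*89|/(89*22) = 1/1958, and |x - 47/45| = |93*45 - 47*89|/(89*45) = 2/4005.
Cross-multiplying, 2*1958 = 3916 < 4005 = 1*4005, so 2/4005 is smaller: the intermediate fraction 47/45 is closer to x than 23/22.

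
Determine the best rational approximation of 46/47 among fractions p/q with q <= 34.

33/34

Expand x = 46/47 as a continued fraction with the Euclidean algorithm:
  46 = 0*47 + 46, so a_0 = 0.
  47 = 1*46 + 1, so a_1 = 1.
  46 = 46*1 + 0, so a_2 = 46.
so x = [0; 1, 46].
Convergents (p_i = a_i*p_{i-1} + p_{i-2}, q_i = a_i*q_{i-1} + q_{i-2} with p_{-2}=0, p_{-1}=1, q_{-2}=1, q_{-1}=0), until the denominator exceeds 34:
  i=0: a_0=0, p_0 = 0*1 + 0 = 0, q_0 = 0*0 + 1 = 1.
  i=1: a_1=1, p_1 = 1*0 + 1 = 1, q_1 = 1*1 + 0 = 1.
  i=2: a_2=46, p_2 = 46*1 + 0 = 46, q_2 = 46*1 + 1 = 47.
q_2 = 47 > 34, so the last convergent with denominator <= 34 is p_1/q_1 = 1/1.
The closest fraction with denominator <= 34 is either p_1/q_1 or the intermediate fraction (k*p_1 + p_0)/(k*q_1 + q_0) with the largest k >= 1 whose denominator stays <= 34; these approach x as k grows, and every other convergent or intermediate fraction in range is farther away.
Largest k: floor((34 - q_0)/q_1) = floor((34 - 1)/1) = 33.
That gives (33*1 + 0)/(33*1 + 1) = 33/34.
Compare the errors: |x - 1/1| = |46*1 - 1*47|/(47*1) = 1/47, and |x - 33/34| = |46*34 - 33*47|/(47*34) = 13/1598.
Cross-multiplying, 13*47 = 611 < 1598 = 1*1598, so 13/1598 is smaller: the intermediate fraction 33/34 is closer to x than 1/1.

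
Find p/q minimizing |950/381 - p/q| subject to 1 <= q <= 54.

Expand x = 950/381 as a continued fraction with the Euclidean algorithm:
  950 = 2*381 + 188, so a_0 = 2.
  381 = 2*188 + 5, so a_1 = 2.
  188 = 37*5 + 3, so a_2 = 37.
  5 = 1*3 + 2, so a_3 = 1.
  3 = 1*2 + 1, so a_4 = 1.
  2 = 2*1 + 0, so a_5 = 2.
so x = [2; 2, 37, 1, 1, 2].
Convergents (p_i = a_i*p_{i-1} + p_{i-2}, q_i = a_i*q_{i-1} + q_{i-2} with p_{-2}=0, p_{-1}=1, q_{-2}=1, q_{-1}=0), until the denominator exceeds 54:
  i=0: a_0=2, p_0 = 2*1 + 0 = 2, q_0 = 2*0 + 1 = 1.
  i=1: a_1=2, p_1 = 2*2 + 1 = 5, q_1 = 2*1 + 0 = 2.
  i=2: a_2=37, p_2 = 37*5 + 2 = 187, q_2 = 37*2 + 1 = 75.
q_2 = 75 > 54, so the last convergent with denominator <= 54 is p_1/q_1 = 5/2.
The closest fraction with denominator <= 54 is either p_1/q_1 or the intermediate fraction (k*p_1 + p_0)/(k*q_1 + q_0) with the largest k >= 1 whose denominator stays <= 54; these approach x as k grows, and every other convergent or intermediate fraction in range is farther away.
Largest k: floor((54 - q_0)/q_1) = floor((54 - 1)/2) = 26.
That gives (26*5 + 2)/(26*2 + 1) = 132/53.
Compare the errors: |x - 5/2| = |950*2 - 5*381|/(381*2) = 5/762, and |x - 132/53| = |950*53 - 132*381|/(381*53) = 58/20193.
Cross-multiplying, 58*762 = 44196 < 100965 = 5*20193, so 58/20193 is smaller: the intermediate fraction 132/53 is closer to x than 5/2.

132/53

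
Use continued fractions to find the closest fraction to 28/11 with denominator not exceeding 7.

18/7

Expand x = 28/11 as a continued fraction with the Euclidean algorithm:
  28 = 2*11 + 6, so a_0 = 2.
  11 = 1*6 + 5, so a_1 = 1.
  6 = 1*5 + 1, so a_2 = 1.
  5 = 5*1 + 0, so a_3 = 5.
so x = [2; 1, 1, 5].
Convergents (p_i = a_i*p_{i-1} + p_{i-2}, q_i = a_i*q_{i-1} + q_{i-2} with p_{-2}=0, p_{-1}=1, q_{-2}=1, q_{-1}=0), until the denominator exceeds 7:
  i=0: a_0=2, p_0 = 2*1 + 0 = 2, q_0 = 2*0 + 1 = 1.
  i=1: a_1=1, p_1 = 1*2 + 1 = 3, q_1 = 1*1 + 0 = 1.
  i=2: a_2=1, p_2 = 1*3 + 2 = 5, q_2 = 1*1 + 1 = 2.
  i=3: a_3=5, p_3 = 5*5 + 3 = 28, q_3 = 5*2 + 1 = 11.
q_3 = 11 > 7, so the last convergent with denominator <= 7 is p_2/q_2 = 5/2.
The closest fraction with denominator <= 7 is either p_2/q_2 or the intermediate fraction (k*p_2 + p_1)/(k*q_2 + q_1) with the largest k >= 1 whose denominator stays <= 7; these approach x as k grows, and every other convergent or intermediate fraction in range is farther away.
Largest k: floor((7 - q_1)/q_2) = floor((7 - 1)/2) = 3.
That gives (3*5 + 3)/(3*2 + 1) = 18/7.
Compare the errors: |x - 5/2| = |28*2 - 5*11|/(11*2) = 1/22, and |x - 18/7| = |28*7 - 18*11|/(11*7) = 2/77.
Cross-multiplying, 2*22 = 44 < 77 = 1*77, so 2/77 is smaller: the intermediate fraction 18/7 is closer to x than 5/2.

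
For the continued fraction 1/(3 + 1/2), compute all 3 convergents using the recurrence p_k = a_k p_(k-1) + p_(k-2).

Using the convergent recurrence p_i = a_i*p_{i-1} + p_{i-2}, q_i = a_i*q_{i-1} + q_{i-2} with p_{-2}=0, p_{-1}=1, q_{-2}=1, q_{-1}=0:
  i=0: a_0=0, p_0 = 0*1 + 0 = 0, q_0 = 0*0 + 1 = 1.
  i=1: a_1=3, p_1 = 3*0 + 1 = 1, q_1 = 3*1 + 0 = 3.
  i=2: a_2=2, p_2 = 2*1 + 0 = 2, q_2 = 2*3 + 1 = 7.

0/1, 1/3, 2/7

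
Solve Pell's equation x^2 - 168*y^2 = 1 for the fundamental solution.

(x, y) = (13, 1)

First expand sqrt(168) as a continued fraction. With x_i = (sqrt(168) + m_i)/d_i and (m_0, d_0) = (0, 1): a_0 = floor(sqrt(168)) = 12, since 12^2 = 144 <= 168 < 169 = 13^2.
Iterate m_{i+1} = d_i*a_i - m_i, d_{i+1} = (168 - m_{i+1}^2)/d_i, a_{i+1} = floor((a_0 + m_{i+1})/d_{i+1}):
  m_1 = 1*12 - 0 = 12, d_1 = (168 - 12^2)/1 = 24/1 = 24, a_1 = floor((12 + 12)/24) = 1.
  m_2 = 24*1 - 12 = 12, d_2 = (168 - 12^2)/24 = 24/24 = 1, a_2 = floor((12 + 12)/1) = 24.
  m_3 = 1*24 - 12 = 12, d_3 = (168 - 12^2)/1 = 24/1 = 24: (m_3, d_3) = (m_1, d_1) = (12, 24), so from here the quotients repeat a_1, a_2; the period length is 2.
So sqrt(168) = [12; (1, 24)] with period length k = 2.
k is even, so the fundamental solution of x^2 - 168y^2 = 1 is (p_{k-1}, q_{k-1}) = (p_1, q_1); compute convergents through index 1.
Convergents (p_i = a_i*p_{i-1} + p_{i-2}, q_i = a_i*q_{i-1} + q_{i-2} with p_{-2}=0, p_{-1}=1, q_{-2}=1, q_{-1}=0):
  i=0: a_0=12, p_0 = 12*1 + 0 = 12, q_0 = 12*0 + 1 = 1.
  i=1: a_1=1, p_1 = 1*12 + 1 = 13, q_1 = 1*1 + 0 = 1.
Check: 13^2 - 168*1^2 = 169 - 168 = 1, so (x, y) = (13, 1) solves the equation, and by the theorem it is the least positive solution.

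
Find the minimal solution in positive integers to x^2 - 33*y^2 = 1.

(x, y) = (23, 4)

First expand sqrt(33) as a continued fraction. With x_i = (sqrt(33) + m_i)/d_i and (m_0, d_0) = (0, 1): a_0 = floor(sqrt(33)) = 5, since 5^2 = 25 <= 33 < 36 = 6^2.
Iterate m_{i+1} = d_i*a_i - m_i, d_{i+1} = (33 - m_{i+1}^2)/d_i, a_{i+1} = floor((a_0 + m_{i+1})/d_{i+1}):
  m_1 = 1*5 - 0 = 5, d_1 = (33 - 5^2)/1 = 8/1 = 8, a_1 = floor((5 + 5)/8) = 1.
  m_2 = 8*1 - 5 = 3, d_2 = (33 - 3^2)/8 = 24/8 = 3, a_2 = floor((5 + 3)/3) = 2.
  m_3 = 3*2 - 3 = 3, d_3 = (33 - 3^2)/3 = 24/3 = 8, a_3 = floor((5 + 3)/8) = 1.
  m_4 = 8*1 - 3 = 5, d_4 = (33 - 5^2)/8 = 8/8 = 1, a_4 = floor((5 + 5)/1) = 10.
  m_5 = 1*10 - 5 = 5, d_5 = (33 - 5^2)/1 = 8/1 = 8: (m_5, d_5) = (m_1, d_1) = (5, 8), so from here the quotients repeat a_1, ..., a_4; the period length is 4.
So sqrt(33) = [5; (1, 2, 1, 10)] with period length k = 4.
k is even, so the fundamental solution of x^2 - 33y^2 = 1 is (p_{k-1}, q_{k-1}) = (p_3, q_3); compute convergents through index 3.
Convergents (p_i = a_i*p_{i-1} + p_{i-2}, q_i = a_i*q_{i-1} + q_{i-2} with p_{-2}=0, p_{-1}=1, q_{-2}=1, q_{-1}=0):
  i=0: a_0=5, p_0 = 5*1 + 0 = 5, q_0 = 5*0 + 1 = 1.
  i=1: a_1=1, p_1 = 1*5 + 1 = 6, q_1 = 1*1 + 0 = 1.
  i=2: a_2=2, p_2 = 2*6 + 5 = 17, q_2 = 2*1 + 1 = 3.
  i=3: a_3=1, p_3 = 1*17 + 6 = 23, q_3 = 1*3 + 1 = 4.
Check: 23^2 - 33*4^2 = 529 - 528 = 1, so (x, y) = (23, 4) solves the equation, and by the theorem it is the least positive solution.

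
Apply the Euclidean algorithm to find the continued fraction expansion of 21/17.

Run the Euclidean algorithm on 21 and 17; the successive quotients are the partial quotients a_0, a_1, ... (each step inverts the fractional part left over by the previous one):
  21 = 1*17 + 4, so a_0 = 1.
  17 = 4*4 + 1, so a_1 = 4.
  4 = 4*1 + 0, so a_2 = 4.
The remainder reaches 0 after 3 divisions, so the expansion has 3 partial quotients, read off in order.

[1; 4, 4]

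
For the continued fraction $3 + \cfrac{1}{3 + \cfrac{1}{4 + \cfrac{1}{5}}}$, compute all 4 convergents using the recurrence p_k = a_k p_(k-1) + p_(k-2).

Using the convergent recurrence p_i = a_i*p_{i-1} + p_{i-2}, q_i = a_i*q_{i-1} + q_{i-2} with p_{-2}=0, p_{-1}=1, q_{-2}=1, q_{-1}=0:
  i=0: a_0=3, p_0 = 3*1 + 0 = 3, q_0 = 3*0 + 1 = 1.
  i=1: a_1=3, p_1 = 3*3 + 1 = 10, q_1 = 3*1 + 0 = 3.
  i=2: a_2=4, p_2 = 4*10 + 3 = 43, q_2 = 4*3 + 1 = 13.
  i=3: a_3=5, p_3 = 5*43 + 10 = 225, q_3 = 5*13 + 3 = 68.

3/1, 10/3, 43/13, 225/68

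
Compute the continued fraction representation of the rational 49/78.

Run the Euclidean algorithm on 49 and 78; the successive quotients are the partial quotients a_0, a_1, ... (each step inverts the fractional part left over by the previous one):
  49 = 0*78 + 49, so a_0 = 0.
  78 = 1*49 + 29, so a_1 = 1.
  49 = 1*29 + 20, so a_2 = 1.
  29 = 1*20 + 9, so a_3 = 1.
  20 = 2*9 + 2, so a_4 = 2.
  9 = 4*2 + 1, so a_5 = 4.
  2 = 2*1 + 0, so a_6 = 2.
The remainder reaches 0 after 7 divisions, so the expansion has 7 partial quotients, read off in order.

[0; 1, 1, 1, 2, 4, 2]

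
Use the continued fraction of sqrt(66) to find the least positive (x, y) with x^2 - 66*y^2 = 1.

(x, y) = (65, 8)

First expand sqrt(66) as a continued fraction. With x_i = (sqrt(66) + m_i)/d_i and (m_0, d_0) = (0, 1): a_0 = floor(sqrt(66)) = 8, since 8^2 = 64 <= 66 < 81 = 9^2.
Iterate m_{i+1} = d_i*a_i - m_i, d_{i+1} = (66 - m_{i+1}^2)/d_i, a_{i+1} = floor((a_0 + m_{i+1})/d_{i+1}):
  m_1 = 1*8 - 0 = 8, d_1 = (66 - 8^2)/1 = 2/1 = 2, a_1 = floor((8 + 8)/2) = 8.
  m_2 = 2*8 - 8 = 8, d_2 = (66 - 8^2)/2 = 2/2 = 1, a_2 = floor((8 + 8)/1) = 16.
  m_3 = 1*16 - 8 = 8, d_3 = (66 - 8^2)/1 = 2/1 = 2: (m_3, d_3) = (m_1, d_1) = (8, 2), so from here the quotients repeat a_1, a_2; the period length is 2.
So sqrt(66) = [8; (8, 16)] with period length k = 2.
k is even, so the fundamental solution of x^2 - 66y^2 = 1 is (p_{k-1}, q_{k-1}) = (p_1, q_1); compute convergents through index 1.
Convergents (p_i = a_i*p_{i-1} + p_{i-2}, q_i = a_i*q_{i-1} + q_{i-2} with p_{-2}=0, p_{-1}=1, q_{-2}=1, q_{-1}=0):
  i=0: a_0=8, p_0 = 8*1 + 0 = 8, q_0 = 8*0 + 1 = 1.
  i=1: a_1=8, p_1 = 8*8 + 1 = 65, q_1 = 8*1 + 0 = 8.
Check: 65^2 - 66*8^2 = 4225 - 4224 = 1, so (x, y) = (65, 8) solves the equation, and by the theorem it is the least positive solution.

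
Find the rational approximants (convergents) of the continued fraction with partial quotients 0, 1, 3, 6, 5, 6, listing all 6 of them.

0/1, 1/1, 3/4, 19/25, 98/129, 607/799

Using the convergent recurrence p_i = a_i*p_{i-1} + p_{i-2}, q_i = a_i*q_{i-1} + q_{i-2} with p_{-2}=0, p_{-1}=1, q_{-2}=1, q_{-1}=0:
  i=0: a_0=0, p_0 = 0*1 + 0 = 0, q_0 = 0*0 + 1 = 1.
  i=1: a_1=1, p_1 = 1*0 + 1 = 1, q_1 = 1*1 + 0 = 1.
  i=2: a_2=3, p_2 = 3*1 + 0 = 3, q_2 = 3*1 + 1 = 4.
  i=3: a_3=6, p_3 = 6*3 + 1 = 19, q_3 = 6*4 + 1 = 25.
  i=4: a_4=5, p_4 = 5*19 + 3 = 98, q_4 = 5*25 + 4 = 129.
  i=5: a_5=6, p_5 = 6*98 + 19 = 607, q_5 = 6*129 + 25 = 799.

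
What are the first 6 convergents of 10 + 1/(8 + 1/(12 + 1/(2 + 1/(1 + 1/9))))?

Using the convergent recurrence p_i = a_i*p_{i-1} + p_{i-2}, q_i = a_i*q_{i-1} + q_{i-2} with p_{-2}=0, p_{-1}=1, q_{-2}=1, q_{-1}=0:
  i=0: a_0=10, p_0 = 10*1 + 0 = 10, q_0 = 10*0 + 1 = 1.
  i=1: a_1=8, p_1 = 8*10 + 1 = 81, q_1 = 8*1 + 0 = 8.
  i=2: a_2=12, p_2 = 12*81 + 10 = 982, q_2 = 12*8 + 1 = 97.
  i=3: a_3=2, p_3 = 2*982 + 81 = 2045, q_3 = 2*97 + 8 = 202.
  i=4: a_4=1, p_4 = 1*2045 + 982 = 3027, q_4 = 1*202 + 97 = 299.
  i=5: a_5=9, p_5 = 9*3027 + 2045 = 29288, q_5 = 9*299 + 202 = 2893.

10/1, 81/8, 982/97, 2045/202, 3027/299, 29288/2893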